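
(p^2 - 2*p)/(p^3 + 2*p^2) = (p - 2)/(p*(p + 2))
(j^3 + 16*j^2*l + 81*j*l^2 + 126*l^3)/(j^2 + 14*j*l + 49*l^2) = (j^2 + 9*j*l + 18*l^2)/(j + 7*l)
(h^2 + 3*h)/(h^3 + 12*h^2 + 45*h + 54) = h/(h^2 + 9*h + 18)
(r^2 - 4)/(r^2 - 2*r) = (r + 2)/r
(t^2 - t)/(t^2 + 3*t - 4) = t/(t + 4)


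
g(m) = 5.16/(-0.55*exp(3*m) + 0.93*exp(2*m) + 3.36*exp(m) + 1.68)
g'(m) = 5.16*(1.65*exp(3*m) - 1.86*exp(2*m) - 3.36*exp(m))/(-0.55*exp(3*m) + 0.93*exp(2*m) + 3.36*exp(m) + 1.68)^2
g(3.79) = -0.00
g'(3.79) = 0.00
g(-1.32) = 1.96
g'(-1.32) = -0.74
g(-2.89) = 2.76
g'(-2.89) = -0.28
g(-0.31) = 1.17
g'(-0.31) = -0.74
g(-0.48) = 1.29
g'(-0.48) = -0.78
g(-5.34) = 3.04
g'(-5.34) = -0.03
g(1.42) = -0.69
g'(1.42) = 6.62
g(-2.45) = 2.61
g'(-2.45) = -0.40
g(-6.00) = 3.06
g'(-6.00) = -0.02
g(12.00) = 0.00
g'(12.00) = 0.00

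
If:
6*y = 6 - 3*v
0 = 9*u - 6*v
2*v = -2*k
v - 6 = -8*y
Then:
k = -2/3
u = 4/9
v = 2/3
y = 2/3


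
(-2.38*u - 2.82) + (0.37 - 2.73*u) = -5.11*u - 2.45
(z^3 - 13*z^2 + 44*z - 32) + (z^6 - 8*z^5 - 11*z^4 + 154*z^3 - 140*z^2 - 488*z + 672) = z^6 - 8*z^5 - 11*z^4 + 155*z^3 - 153*z^2 - 444*z + 640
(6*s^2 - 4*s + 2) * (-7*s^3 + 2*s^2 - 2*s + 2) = -42*s^5 + 40*s^4 - 34*s^3 + 24*s^2 - 12*s + 4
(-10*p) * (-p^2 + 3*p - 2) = 10*p^3 - 30*p^2 + 20*p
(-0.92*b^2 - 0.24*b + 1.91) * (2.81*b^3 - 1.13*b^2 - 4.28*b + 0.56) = -2.5852*b^5 + 0.3652*b^4 + 9.5759*b^3 - 1.6463*b^2 - 8.3092*b + 1.0696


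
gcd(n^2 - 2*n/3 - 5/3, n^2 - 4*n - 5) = n + 1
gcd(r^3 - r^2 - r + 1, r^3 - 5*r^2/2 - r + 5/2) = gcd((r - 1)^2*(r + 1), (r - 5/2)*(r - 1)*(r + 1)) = r^2 - 1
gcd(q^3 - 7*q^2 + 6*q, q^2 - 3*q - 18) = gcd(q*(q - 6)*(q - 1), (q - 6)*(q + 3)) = q - 6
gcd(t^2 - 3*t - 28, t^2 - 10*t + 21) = t - 7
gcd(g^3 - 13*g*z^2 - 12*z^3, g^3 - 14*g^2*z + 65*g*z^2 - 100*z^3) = -g + 4*z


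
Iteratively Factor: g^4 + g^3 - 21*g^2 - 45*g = (g - 5)*(g^3 + 6*g^2 + 9*g) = (g - 5)*(g + 3)*(g^2 + 3*g) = g*(g - 5)*(g + 3)*(g + 3)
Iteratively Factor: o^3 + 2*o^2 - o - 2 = (o - 1)*(o^2 + 3*o + 2) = (o - 1)*(o + 1)*(o + 2)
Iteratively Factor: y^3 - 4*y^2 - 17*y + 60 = (y - 3)*(y^2 - y - 20) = (y - 5)*(y - 3)*(y + 4)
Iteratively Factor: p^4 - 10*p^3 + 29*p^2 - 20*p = (p - 1)*(p^3 - 9*p^2 + 20*p) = (p - 4)*(p - 1)*(p^2 - 5*p) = (p - 5)*(p - 4)*(p - 1)*(p)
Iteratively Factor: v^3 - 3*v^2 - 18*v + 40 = (v - 2)*(v^2 - v - 20) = (v - 2)*(v + 4)*(v - 5)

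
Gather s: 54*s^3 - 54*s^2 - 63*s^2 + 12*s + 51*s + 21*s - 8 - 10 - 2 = 54*s^3 - 117*s^2 + 84*s - 20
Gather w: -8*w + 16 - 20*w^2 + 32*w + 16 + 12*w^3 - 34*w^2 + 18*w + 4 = 12*w^3 - 54*w^2 + 42*w + 36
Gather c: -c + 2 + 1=3 - c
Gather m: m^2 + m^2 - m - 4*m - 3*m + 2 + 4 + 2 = 2*m^2 - 8*m + 8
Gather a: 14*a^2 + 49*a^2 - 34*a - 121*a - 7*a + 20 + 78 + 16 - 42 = 63*a^2 - 162*a + 72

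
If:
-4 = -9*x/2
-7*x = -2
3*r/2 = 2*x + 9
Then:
No Solution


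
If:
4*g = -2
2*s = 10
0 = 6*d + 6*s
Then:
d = -5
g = -1/2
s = 5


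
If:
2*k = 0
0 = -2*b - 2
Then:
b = -1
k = 0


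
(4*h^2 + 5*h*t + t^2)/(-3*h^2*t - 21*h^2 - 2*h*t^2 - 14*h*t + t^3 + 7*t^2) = (4*h + t)/(-3*h*t - 21*h + t^2 + 7*t)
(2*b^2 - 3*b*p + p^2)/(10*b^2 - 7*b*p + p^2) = (-b + p)/(-5*b + p)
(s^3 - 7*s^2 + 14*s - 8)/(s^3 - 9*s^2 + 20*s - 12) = (s - 4)/(s - 6)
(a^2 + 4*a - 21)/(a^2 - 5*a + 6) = (a + 7)/(a - 2)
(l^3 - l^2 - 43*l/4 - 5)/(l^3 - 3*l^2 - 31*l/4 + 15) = (2*l + 1)/(2*l - 3)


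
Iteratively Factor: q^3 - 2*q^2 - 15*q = (q)*(q^2 - 2*q - 15) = q*(q - 5)*(q + 3)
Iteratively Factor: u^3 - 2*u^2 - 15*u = (u - 5)*(u^2 + 3*u) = u*(u - 5)*(u + 3)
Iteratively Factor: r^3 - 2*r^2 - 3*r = (r + 1)*(r^2 - 3*r) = (r - 3)*(r + 1)*(r)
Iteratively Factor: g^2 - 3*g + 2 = (g - 1)*(g - 2)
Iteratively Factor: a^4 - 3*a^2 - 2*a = (a + 1)*(a^3 - a^2 - 2*a) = (a + 1)^2*(a^2 - 2*a) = (a - 2)*(a + 1)^2*(a)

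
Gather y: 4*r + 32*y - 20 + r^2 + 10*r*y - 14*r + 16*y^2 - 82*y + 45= r^2 - 10*r + 16*y^2 + y*(10*r - 50) + 25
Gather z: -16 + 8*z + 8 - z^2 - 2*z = -z^2 + 6*z - 8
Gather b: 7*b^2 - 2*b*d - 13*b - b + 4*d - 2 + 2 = 7*b^2 + b*(-2*d - 14) + 4*d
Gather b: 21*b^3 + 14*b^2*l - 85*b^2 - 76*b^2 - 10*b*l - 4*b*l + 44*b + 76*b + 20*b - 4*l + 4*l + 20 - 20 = 21*b^3 + b^2*(14*l - 161) + b*(140 - 14*l)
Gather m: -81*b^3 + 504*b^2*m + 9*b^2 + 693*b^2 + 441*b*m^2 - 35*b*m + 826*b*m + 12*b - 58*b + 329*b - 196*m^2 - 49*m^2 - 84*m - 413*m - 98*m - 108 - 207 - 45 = -81*b^3 + 702*b^2 + 283*b + m^2*(441*b - 245) + m*(504*b^2 + 791*b - 595) - 360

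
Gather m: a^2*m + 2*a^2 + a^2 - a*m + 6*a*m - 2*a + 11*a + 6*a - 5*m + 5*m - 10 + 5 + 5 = 3*a^2 + 15*a + m*(a^2 + 5*a)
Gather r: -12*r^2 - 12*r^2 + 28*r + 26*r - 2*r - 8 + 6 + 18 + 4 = -24*r^2 + 52*r + 20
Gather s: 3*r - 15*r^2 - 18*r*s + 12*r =-15*r^2 - 18*r*s + 15*r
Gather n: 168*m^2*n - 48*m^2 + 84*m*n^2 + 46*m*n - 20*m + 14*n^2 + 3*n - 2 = -48*m^2 - 20*m + n^2*(84*m + 14) + n*(168*m^2 + 46*m + 3) - 2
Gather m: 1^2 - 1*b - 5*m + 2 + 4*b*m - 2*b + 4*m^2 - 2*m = -3*b + 4*m^2 + m*(4*b - 7) + 3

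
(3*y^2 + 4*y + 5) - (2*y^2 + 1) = y^2 + 4*y + 4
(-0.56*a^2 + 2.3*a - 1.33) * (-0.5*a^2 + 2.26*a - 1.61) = 0.28*a^4 - 2.4156*a^3 + 6.7646*a^2 - 6.7088*a + 2.1413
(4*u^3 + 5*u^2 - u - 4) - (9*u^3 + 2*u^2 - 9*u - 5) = -5*u^3 + 3*u^2 + 8*u + 1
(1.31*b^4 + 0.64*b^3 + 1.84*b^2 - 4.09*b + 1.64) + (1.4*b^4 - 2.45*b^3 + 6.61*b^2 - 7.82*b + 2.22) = 2.71*b^4 - 1.81*b^3 + 8.45*b^2 - 11.91*b + 3.86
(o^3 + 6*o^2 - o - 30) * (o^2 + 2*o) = o^5 + 8*o^4 + 11*o^3 - 32*o^2 - 60*o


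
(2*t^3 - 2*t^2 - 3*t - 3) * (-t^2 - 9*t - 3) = -2*t^5 - 16*t^4 + 15*t^3 + 36*t^2 + 36*t + 9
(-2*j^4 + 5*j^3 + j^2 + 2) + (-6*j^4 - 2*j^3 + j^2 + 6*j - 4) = -8*j^4 + 3*j^3 + 2*j^2 + 6*j - 2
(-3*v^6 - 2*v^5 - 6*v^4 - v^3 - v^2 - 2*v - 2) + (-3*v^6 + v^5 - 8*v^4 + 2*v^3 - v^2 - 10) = -6*v^6 - v^5 - 14*v^4 + v^3 - 2*v^2 - 2*v - 12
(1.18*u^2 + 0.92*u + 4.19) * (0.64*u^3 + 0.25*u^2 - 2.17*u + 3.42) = 0.7552*u^5 + 0.8838*u^4 + 0.351*u^3 + 3.0867*u^2 - 5.9459*u + 14.3298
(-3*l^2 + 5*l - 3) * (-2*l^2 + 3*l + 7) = 6*l^4 - 19*l^3 + 26*l - 21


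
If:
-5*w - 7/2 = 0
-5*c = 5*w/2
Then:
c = 7/20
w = -7/10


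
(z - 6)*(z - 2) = z^2 - 8*z + 12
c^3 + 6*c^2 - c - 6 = (c - 1)*(c + 1)*(c + 6)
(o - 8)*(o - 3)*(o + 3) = o^3 - 8*o^2 - 9*o + 72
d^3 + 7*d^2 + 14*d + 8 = (d + 1)*(d + 2)*(d + 4)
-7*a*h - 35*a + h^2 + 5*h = (-7*a + h)*(h + 5)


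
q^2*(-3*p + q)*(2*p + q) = -6*p^2*q^2 - p*q^3 + q^4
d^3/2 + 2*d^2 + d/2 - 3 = (d/2 + 1)*(d - 1)*(d + 3)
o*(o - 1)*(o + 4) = o^3 + 3*o^2 - 4*o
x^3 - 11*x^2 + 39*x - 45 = (x - 5)*(x - 3)^2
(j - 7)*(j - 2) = j^2 - 9*j + 14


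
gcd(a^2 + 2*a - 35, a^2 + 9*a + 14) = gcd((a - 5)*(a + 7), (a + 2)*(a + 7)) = a + 7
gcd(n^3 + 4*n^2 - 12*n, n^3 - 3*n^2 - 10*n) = n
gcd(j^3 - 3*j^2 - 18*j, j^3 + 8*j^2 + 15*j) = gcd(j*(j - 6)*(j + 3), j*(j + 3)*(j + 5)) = j^2 + 3*j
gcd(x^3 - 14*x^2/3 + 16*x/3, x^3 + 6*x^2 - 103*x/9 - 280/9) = x - 8/3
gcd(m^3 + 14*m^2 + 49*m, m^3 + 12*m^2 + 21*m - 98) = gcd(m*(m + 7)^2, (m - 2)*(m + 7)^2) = m^2 + 14*m + 49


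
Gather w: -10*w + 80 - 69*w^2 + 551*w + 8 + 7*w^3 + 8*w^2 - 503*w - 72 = 7*w^3 - 61*w^2 + 38*w + 16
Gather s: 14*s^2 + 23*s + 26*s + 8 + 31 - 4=14*s^2 + 49*s + 35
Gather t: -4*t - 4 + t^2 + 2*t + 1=t^2 - 2*t - 3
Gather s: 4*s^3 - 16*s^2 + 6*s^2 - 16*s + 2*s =4*s^3 - 10*s^2 - 14*s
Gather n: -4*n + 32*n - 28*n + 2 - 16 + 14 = 0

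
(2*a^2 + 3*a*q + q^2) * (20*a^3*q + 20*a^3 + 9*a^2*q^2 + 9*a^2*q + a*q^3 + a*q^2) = 40*a^5*q + 40*a^5 + 78*a^4*q^2 + 78*a^4*q + 49*a^3*q^3 + 49*a^3*q^2 + 12*a^2*q^4 + 12*a^2*q^3 + a*q^5 + a*q^4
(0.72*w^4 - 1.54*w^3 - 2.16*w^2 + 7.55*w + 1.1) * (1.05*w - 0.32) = 0.756*w^5 - 1.8474*w^4 - 1.7752*w^3 + 8.6187*w^2 - 1.261*w - 0.352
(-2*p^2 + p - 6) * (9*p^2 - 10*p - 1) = -18*p^4 + 29*p^3 - 62*p^2 + 59*p + 6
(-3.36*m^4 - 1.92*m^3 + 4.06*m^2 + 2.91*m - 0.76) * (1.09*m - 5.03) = -3.6624*m^5 + 14.808*m^4 + 14.083*m^3 - 17.2499*m^2 - 15.4657*m + 3.8228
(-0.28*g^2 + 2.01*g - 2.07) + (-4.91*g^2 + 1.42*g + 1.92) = -5.19*g^2 + 3.43*g - 0.15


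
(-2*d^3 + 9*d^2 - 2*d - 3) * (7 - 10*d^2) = 20*d^5 - 90*d^4 + 6*d^3 + 93*d^2 - 14*d - 21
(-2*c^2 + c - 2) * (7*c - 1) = -14*c^3 + 9*c^2 - 15*c + 2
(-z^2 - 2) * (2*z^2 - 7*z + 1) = -2*z^4 + 7*z^3 - 5*z^2 + 14*z - 2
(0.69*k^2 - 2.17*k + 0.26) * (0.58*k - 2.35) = 0.4002*k^3 - 2.8801*k^2 + 5.2503*k - 0.611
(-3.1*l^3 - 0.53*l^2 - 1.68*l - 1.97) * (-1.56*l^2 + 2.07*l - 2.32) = 4.836*l^5 - 5.5902*l^4 + 8.7157*l^3 + 0.8252*l^2 - 0.1803*l + 4.5704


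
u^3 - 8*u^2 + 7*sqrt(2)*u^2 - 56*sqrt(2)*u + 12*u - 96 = (u - 8)*(u + sqrt(2))*(u + 6*sqrt(2))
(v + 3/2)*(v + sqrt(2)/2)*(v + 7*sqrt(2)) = v^3 + 3*v^2/2 + 15*sqrt(2)*v^2/2 + 7*v + 45*sqrt(2)*v/4 + 21/2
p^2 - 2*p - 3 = (p - 3)*(p + 1)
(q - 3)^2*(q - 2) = q^3 - 8*q^2 + 21*q - 18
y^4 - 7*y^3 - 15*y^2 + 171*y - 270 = (y - 6)*(y - 3)^2*(y + 5)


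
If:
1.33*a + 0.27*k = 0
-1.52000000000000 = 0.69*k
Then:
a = 0.45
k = -2.20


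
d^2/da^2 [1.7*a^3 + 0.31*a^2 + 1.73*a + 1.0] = 10.2*a + 0.62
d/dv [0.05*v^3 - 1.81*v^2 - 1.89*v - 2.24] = 0.15*v^2 - 3.62*v - 1.89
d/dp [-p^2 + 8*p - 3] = 8 - 2*p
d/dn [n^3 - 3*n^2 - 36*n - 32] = 3*n^2 - 6*n - 36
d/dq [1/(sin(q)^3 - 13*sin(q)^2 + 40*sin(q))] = (-3*cos(q) + 26/tan(q) - 40*cos(q)/sin(q)^2)/((sin(q) - 8)^2*(sin(q) - 5)^2)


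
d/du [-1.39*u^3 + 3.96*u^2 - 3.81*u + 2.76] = -4.17*u^2 + 7.92*u - 3.81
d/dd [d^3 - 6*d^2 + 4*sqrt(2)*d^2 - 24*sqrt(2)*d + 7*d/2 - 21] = 3*d^2 - 12*d + 8*sqrt(2)*d - 24*sqrt(2) + 7/2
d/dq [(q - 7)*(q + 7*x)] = 2*q + 7*x - 7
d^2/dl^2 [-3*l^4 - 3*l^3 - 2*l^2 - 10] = -36*l^2 - 18*l - 4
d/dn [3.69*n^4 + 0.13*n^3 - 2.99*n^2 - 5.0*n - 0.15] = 14.76*n^3 + 0.39*n^2 - 5.98*n - 5.0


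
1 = 1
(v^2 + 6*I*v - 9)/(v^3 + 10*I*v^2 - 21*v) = (v + 3*I)/(v*(v + 7*I))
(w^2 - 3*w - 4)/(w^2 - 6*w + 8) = (w + 1)/(w - 2)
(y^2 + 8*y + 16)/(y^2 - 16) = (y + 4)/(y - 4)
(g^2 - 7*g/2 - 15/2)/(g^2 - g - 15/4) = 2*(g - 5)/(2*g - 5)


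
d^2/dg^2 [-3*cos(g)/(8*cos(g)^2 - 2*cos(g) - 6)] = 3*(4*(1 - cos(2*g))^2 + 72*cos(g) + 46*cos(2*g) + 5*cos(3*g) + 24)/(2*(cos(g) - 1)^2*(4*cos(g) + 3)^3)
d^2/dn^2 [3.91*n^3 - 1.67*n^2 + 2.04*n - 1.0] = 23.46*n - 3.34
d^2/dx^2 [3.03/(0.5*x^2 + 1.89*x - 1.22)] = 3.03*(-0.5*x^2 - 1.89*x + (1.0*x + 1.89)*(2.0*x + 3.78) + 1.22)/(0.5*x^2 + 1.89*x - 1.22)^3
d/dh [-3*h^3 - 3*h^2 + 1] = 3*h*(-3*h - 2)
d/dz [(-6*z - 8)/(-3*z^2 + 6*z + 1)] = 6*(-3*z^2 - 8*z + 7)/(9*z^4 - 36*z^3 + 30*z^2 + 12*z + 1)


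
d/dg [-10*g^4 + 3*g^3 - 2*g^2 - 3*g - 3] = -40*g^3 + 9*g^2 - 4*g - 3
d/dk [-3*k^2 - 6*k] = -6*k - 6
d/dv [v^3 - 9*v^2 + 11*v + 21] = 3*v^2 - 18*v + 11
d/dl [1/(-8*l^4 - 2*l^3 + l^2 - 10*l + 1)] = 2*(16*l^3 + 3*l^2 - l + 5)/(8*l^4 + 2*l^3 - l^2 + 10*l - 1)^2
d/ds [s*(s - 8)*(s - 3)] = 3*s^2 - 22*s + 24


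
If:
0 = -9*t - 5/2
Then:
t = -5/18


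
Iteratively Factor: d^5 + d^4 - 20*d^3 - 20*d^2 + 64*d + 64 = (d + 1)*(d^4 - 20*d^2 + 64) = (d + 1)*(d + 2)*(d^3 - 2*d^2 - 16*d + 32) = (d - 4)*(d + 1)*(d + 2)*(d^2 + 2*d - 8) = (d - 4)*(d + 1)*(d + 2)*(d + 4)*(d - 2)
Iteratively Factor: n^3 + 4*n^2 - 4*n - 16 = (n - 2)*(n^2 + 6*n + 8) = (n - 2)*(n + 2)*(n + 4)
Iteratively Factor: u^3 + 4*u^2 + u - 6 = (u - 1)*(u^2 + 5*u + 6) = (u - 1)*(u + 3)*(u + 2)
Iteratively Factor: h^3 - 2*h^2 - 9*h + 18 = (h - 3)*(h^2 + h - 6) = (h - 3)*(h - 2)*(h + 3)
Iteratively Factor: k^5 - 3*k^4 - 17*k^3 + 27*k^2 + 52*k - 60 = (k + 2)*(k^4 - 5*k^3 - 7*k^2 + 41*k - 30) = (k - 2)*(k + 2)*(k^3 - 3*k^2 - 13*k + 15) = (k - 2)*(k - 1)*(k + 2)*(k^2 - 2*k - 15) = (k - 2)*(k - 1)*(k + 2)*(k + 3)*(k - 5)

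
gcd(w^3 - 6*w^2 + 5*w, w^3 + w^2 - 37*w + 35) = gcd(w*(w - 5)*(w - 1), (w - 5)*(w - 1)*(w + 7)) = w^2 - 6*w + 5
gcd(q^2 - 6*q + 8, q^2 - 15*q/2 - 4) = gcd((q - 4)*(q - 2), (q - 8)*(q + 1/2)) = 1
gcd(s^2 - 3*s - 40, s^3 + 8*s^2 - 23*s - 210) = 1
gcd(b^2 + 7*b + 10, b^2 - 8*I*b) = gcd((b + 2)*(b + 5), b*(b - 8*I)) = 1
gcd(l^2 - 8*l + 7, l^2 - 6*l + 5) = l - 1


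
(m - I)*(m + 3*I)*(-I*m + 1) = -I*m^3 + 3*m^2 - I*m + 3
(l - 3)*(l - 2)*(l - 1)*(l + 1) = l^4 - 5*l^3 + 5*l^2 + 5*l - 6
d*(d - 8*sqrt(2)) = d^2 - 8*sqrt(2)*d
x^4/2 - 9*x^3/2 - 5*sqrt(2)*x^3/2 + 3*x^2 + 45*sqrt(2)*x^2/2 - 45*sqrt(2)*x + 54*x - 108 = (x/2 + sqrt(2)/2)*(x - 6)*(x - 3)*(x - 6*sqrt(2))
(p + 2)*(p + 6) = p^2 + 8*p + 12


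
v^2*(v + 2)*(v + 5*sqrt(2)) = v^4 + 2*v^3 + 5*sqrt(2)*v^3 + 10*sqrt(2)*v^2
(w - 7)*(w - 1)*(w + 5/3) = w^3 - 19*w^2/3 - 19*w/3 + 35/3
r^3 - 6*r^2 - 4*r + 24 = (r - 6)*(r - 2)*(r + 2)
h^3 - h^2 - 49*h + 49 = (h - 7)*(h - 1)*(h + 7)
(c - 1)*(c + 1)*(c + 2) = c^3 + 2*c^2 - c - 2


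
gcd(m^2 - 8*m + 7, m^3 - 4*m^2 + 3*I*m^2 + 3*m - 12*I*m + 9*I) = m - 1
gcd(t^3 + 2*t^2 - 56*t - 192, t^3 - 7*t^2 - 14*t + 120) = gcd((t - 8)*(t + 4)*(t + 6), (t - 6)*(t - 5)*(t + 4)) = t + 4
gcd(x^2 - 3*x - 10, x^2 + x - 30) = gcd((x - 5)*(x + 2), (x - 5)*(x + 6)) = x - 5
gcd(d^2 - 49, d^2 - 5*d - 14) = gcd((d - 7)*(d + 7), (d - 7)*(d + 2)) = d - 7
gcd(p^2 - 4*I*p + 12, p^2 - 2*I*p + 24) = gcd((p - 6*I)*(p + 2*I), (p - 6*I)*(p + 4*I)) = p - 6*I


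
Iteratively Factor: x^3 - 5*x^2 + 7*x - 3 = (x - 1)*(x^2 - 4*x + 3) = (x - 1)^2*(x - 3)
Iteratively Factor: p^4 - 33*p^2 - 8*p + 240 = (p + 4)*(p^3 - 4*p^2 - 17*p + 60) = (p - 3)*(p + 4)*(p^2 - p - 20) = (p - 5)*(p - 3)*(p + 4)*(p + 4)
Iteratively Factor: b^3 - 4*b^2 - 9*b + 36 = (b + 3)*(b^2 - 7*b + 12) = (b - 3)*(b + 3)*(b - 4)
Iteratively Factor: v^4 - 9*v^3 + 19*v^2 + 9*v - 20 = (v + 1)*(v^3 - 10*v^2 + 29*v - 20) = (v - 1)*(v + 1)*(v^2 - 9*v + 20) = (v - 4)*(v - 1)*(v + 1)*(v - 5)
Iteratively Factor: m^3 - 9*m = (m + 3)*(m^2 - 3*m) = m*(m + 3)*(m - 3)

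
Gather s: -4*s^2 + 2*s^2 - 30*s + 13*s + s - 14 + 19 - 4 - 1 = -2*s^2 - 16*s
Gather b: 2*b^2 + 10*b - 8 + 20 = 2*b^2 + 10*b + 12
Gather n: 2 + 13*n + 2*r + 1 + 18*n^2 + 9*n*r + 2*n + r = 18*n^2 + n*(9*r + 15) + 3*r + 3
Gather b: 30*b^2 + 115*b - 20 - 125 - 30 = 30*b^2 + 115*b - 175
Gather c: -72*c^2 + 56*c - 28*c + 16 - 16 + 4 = -72*c^2 + 28*c + 4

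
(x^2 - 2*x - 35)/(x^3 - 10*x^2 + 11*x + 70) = (x + 5)/(x^2 - 3*x - 10)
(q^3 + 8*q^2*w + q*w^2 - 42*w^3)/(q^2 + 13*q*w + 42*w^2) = (q^2 + q*w - 6*w^2)/(q + 6*w)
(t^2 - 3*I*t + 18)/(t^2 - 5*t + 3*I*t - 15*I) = (t - 6*I)/(t - 5)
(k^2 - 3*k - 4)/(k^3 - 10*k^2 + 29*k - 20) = (k + 1)/(k^2 - 6*k + 5)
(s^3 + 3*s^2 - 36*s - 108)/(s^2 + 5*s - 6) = (s^2 - 3*s - 18)/(s - 1)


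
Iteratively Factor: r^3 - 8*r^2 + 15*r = (r - 5)*(r^2 - 3*r) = r*(r - 5)*(r - 3)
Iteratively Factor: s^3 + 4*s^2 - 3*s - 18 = (s + 3)*(s^2 + s - 6) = (s - 2)*(s + 3)*(s + 3)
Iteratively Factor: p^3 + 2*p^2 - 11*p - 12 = (p + 4)*(p^2 - 2*p - 3) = (p + 1)*(p + 4)*(p - 3)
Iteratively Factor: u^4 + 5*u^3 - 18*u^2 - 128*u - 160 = (u + 4)*(u^3 + u^2 - 22*u - 40) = (u - 5)*(u + 4)*(u^2 + 6*u + 8) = (u - 5)*(u + 2)*(u + 4)*(u + 4)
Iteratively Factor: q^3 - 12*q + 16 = (q - 2)*(q^2 + 2*q - 8) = (q - 2)^2*(q + 4)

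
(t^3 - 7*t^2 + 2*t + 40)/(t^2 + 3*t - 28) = (t^2 - 3*t - 10)/(t + 7)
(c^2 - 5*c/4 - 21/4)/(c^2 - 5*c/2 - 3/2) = (4*c + 7)/(2*(2*c + 1))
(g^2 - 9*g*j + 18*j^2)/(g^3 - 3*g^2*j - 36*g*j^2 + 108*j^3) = 1/(g + 6*j)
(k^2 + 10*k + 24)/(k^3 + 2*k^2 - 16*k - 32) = (k + 6)/(k^2 - 2*k - 8)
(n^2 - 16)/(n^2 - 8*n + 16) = (n + 4)/(n - 4)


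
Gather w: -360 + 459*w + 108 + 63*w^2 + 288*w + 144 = 63*w^2 + 747*w - 108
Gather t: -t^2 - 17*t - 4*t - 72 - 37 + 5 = -t^2 - 21*t - 104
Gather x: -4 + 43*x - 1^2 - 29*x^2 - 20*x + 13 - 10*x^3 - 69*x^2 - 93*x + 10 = -10*x^3 - 98*x^2 - 70*x + 18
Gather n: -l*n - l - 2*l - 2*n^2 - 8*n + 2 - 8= -3*l - 2*n^2 + n*(-l - 8) - 6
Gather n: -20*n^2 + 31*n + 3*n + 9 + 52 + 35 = -20*n^2 + 34*n + 96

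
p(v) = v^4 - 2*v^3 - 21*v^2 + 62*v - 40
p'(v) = 4*v^3 - 6*v^2 - 42*v + 62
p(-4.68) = -105.39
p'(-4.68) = -282.87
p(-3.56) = -276.01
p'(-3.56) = -44.99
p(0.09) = -34.59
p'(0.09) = 58.17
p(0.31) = -22.85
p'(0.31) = 48.52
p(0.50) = -14.44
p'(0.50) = 40.00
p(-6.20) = 722.65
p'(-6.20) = -861.55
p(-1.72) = -189.84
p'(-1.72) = 96.14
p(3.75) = -10.53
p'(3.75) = 31.06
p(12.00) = 14960.00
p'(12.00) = 5606.00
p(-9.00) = 5720.00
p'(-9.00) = -2962.00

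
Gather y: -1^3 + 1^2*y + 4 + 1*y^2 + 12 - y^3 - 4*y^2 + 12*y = -y^3 - 3*y^2 + 13*y + 15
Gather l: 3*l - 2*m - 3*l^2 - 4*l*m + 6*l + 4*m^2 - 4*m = -3*l^2 + l*(9 - 4*m) + 4*m^2 - 6*m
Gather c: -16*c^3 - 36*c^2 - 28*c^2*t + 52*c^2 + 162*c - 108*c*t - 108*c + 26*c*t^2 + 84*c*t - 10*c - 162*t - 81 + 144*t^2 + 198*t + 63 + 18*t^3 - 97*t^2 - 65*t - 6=-16*c^3 + c^2*(16 - 28*t) + c*(26*t^2 - 24*t + 44) + 18*t^3 + 47*t^2 - 29*t - 24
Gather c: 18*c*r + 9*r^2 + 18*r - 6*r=18*c*r + 9*r^2 + 12*r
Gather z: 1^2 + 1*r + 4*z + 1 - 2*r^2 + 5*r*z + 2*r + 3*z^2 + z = -2*r^2 + 3*r + 3*z^2 + z*(5*r + 5) + 2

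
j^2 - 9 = (j - 3)*(j + 3)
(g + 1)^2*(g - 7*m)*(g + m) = g^4 - 6*g^3*m + 2*g^3 - 7*g^2*m^2 - 12*g^2*m + g^2 - 14*g*m^2 - 6*g*m - 7*m^2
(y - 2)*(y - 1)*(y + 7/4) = y^3 - 5*y^2/4 - 13*y/4 + 7/2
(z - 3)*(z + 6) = z^2 + 3*z - 18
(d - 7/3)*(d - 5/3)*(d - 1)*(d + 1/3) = d^4 - 14*d^3/3 + 56*d^2/9 - 34*d/27 - 35/27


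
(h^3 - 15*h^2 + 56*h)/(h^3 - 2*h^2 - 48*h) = (h - 7)/(h + 6)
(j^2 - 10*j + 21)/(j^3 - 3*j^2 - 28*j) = (j - 3)/(j*(j + 4))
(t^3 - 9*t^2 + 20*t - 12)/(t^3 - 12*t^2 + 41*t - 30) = (t - 2)/(t - 5)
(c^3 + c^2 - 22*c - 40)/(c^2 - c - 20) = c + 2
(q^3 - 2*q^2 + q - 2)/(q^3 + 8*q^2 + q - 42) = (q^2 + 1)/(q^2 + 10*q + 21)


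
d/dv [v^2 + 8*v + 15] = 2*v + 8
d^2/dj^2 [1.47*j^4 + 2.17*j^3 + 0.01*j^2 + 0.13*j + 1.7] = 17.64*j^2 + 13.02*j + 0.02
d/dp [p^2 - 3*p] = 2*p - 3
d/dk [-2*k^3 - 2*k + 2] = -6*k^2 - 2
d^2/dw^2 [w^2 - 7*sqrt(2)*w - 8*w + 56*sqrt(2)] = 2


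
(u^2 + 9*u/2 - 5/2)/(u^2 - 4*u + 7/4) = 2*(u + 5)/(2*u - 7)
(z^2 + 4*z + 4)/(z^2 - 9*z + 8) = (z^2 + 4*z + 4)/(z^2 - 9*z + 8)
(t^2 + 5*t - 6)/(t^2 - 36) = (t - 1)/(t - 6)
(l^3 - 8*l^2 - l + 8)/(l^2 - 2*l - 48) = (l^2 - 1)/(l + 6)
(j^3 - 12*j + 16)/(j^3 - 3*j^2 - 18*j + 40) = (j - 2)/(j - 5)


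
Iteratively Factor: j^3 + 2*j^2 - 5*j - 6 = (j + 3)*(j^2 - j - 2) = (j + 1)*(j + 3)*(j - 2)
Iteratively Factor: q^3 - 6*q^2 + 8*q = (q - 2)*(q^2 - 4*q) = q*(q - 2)*(q - 4)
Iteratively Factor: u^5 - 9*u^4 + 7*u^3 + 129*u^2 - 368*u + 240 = (u - 4)*(u^4 - 5*u^3 - 13*u^2 + 77*u - 60) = (u - 5)*(u - 4)*(u^3 - 13*u + 12) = (u - 5)*(u - 4)*(u - 1)*(u^2 + u - 12) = (u - 5)*(u - 4)*(u - 1)*(u + 4)*(u - 3)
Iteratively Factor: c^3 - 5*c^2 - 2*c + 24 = (c - 3)*(c^2 - 2*c - 8) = (c - 4)*(c - 3)*(c + 2)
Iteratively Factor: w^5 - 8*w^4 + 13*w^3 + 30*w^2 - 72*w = (w + 2)*(w^4 - 10*w^3 + 33*w^2 - 36*w) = (w - 4)*(w + 2)*(w^3 - 6*w^2 + 9*w) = (w - 4)*(w - 3)*(w + 2)*(w^2 - 3*w) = w*(w - 4)*(w - 3)*(w + 2)*(w - 3)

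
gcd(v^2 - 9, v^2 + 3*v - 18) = v - 3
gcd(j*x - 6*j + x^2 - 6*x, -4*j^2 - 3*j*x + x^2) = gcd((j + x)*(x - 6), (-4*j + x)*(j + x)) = j + x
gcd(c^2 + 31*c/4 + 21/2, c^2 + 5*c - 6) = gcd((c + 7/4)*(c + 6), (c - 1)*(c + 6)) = c + 6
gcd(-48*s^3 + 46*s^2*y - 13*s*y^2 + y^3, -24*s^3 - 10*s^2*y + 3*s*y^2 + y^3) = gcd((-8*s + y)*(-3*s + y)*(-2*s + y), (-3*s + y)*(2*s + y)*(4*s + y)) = -3*s + y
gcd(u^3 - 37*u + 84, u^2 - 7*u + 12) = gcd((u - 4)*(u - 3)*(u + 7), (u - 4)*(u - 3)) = u^2 - 7*u + 12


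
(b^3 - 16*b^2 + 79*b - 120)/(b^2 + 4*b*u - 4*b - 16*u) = (b^3 - 16*b^2 + 79*b - 120)/(b^2 + 4*b*u - 4*b - 16*u)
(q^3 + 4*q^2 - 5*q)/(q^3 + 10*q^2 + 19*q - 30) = q/(q + 6)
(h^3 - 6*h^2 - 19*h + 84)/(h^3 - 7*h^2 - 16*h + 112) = (h - 3)/(h - 4)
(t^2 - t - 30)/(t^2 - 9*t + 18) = (t + 5)/(t - 3)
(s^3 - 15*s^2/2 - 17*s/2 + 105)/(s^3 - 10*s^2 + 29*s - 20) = (s^2 - 5*s/2 - 21)/(s^2 - 5*s + 4)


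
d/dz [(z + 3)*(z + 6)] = 2*z + 9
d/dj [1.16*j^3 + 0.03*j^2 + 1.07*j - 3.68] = 3.48*j^2 + 0.06*j + 1.07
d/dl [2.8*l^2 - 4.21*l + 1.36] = 5.6*l - 4.21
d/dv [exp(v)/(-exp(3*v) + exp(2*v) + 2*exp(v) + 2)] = (2*exp(3*v) - exp(2*v) + 2)*exp(v)/(exp(6*v) - 2*exp(5*v) - 3*exp(4*v) + 8*exp(2*v) + 8*exp(v) + 4)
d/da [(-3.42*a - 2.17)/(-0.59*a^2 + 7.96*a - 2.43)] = (-2.0178*a^2 - 2.5606*a + 25.5838)/(0.3481*a^4 - 9.3928*a^3 + 66.229*a^2 - 38.6856*a + 5.9049)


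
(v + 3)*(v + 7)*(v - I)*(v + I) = v^4 + 10*v^3 + 22*v^2 + 10*v + 21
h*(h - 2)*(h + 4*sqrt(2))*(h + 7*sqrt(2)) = h^4 - 2*h^3 + 11*sqrt(2)*h^3 - 22*sqrt(2)*h^2 + 56*h^2 - 112*h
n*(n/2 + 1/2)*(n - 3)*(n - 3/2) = n^4/2 - 7*n^3/4 + 9*n/4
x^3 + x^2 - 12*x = x*(x - 3)*(x + 4)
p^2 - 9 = (p - 3)*(p + 3)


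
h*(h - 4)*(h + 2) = h^3 - 2*h^2 - 8*h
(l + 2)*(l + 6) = l^2 + 8*l + 12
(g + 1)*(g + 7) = g^2 + 8*g + 7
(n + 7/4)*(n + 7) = n^2 + 35*n/4 + 49/4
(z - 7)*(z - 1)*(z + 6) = z^3 - 2*z^2 - 41*z + 42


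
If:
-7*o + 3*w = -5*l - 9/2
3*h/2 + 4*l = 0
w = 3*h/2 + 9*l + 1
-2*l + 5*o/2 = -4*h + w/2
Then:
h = -244/337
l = 183/674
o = 1245/674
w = 1589/674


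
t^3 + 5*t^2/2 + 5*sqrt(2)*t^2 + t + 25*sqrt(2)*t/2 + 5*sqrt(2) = (t + 1/2)*(t + 2)*(t + 5*sqrt(2))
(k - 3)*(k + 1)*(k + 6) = k^3 + 4*k^2 - 15*k - 18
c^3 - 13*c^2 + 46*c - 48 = (c - 8)*(c - 3)*(c - 2)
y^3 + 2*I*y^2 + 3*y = y*(y - I)*(y + 3*I)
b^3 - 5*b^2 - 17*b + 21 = (b - 7)*(b - 1)*(b + 3)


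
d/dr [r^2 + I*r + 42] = 2*r + I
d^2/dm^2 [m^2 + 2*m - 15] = 2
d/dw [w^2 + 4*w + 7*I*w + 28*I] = 2*w + 4 + 7*I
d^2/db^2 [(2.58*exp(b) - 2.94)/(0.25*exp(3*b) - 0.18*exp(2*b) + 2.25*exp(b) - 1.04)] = (0.645*exp(6*b) - 2.00205*exp(5*b) - 4.266108*exp(4*b) + 6.076776*exp(3*b) - 6.20535599999999*exp(2*b) - 6.645078*exp(b) - 4.089072)*exp(b)/(0.015625*exp(9*b) - 0.03375*exp(8*b) + 0.446175*exp(7*b) - 0.808332*exp(6*b) + 4.296375*exp(5*b) - 6.344838*exp(4*b) + 14.729025*exp(3*b) - 16.379064*exp(2*b) + 7.3008*exp(b) - 1.124864)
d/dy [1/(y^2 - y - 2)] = (1 - 2*y)/(-y^2 + y + 2)^2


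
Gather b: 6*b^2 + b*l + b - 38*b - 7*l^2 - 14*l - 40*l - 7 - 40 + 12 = 6*b^2 + b*(l - 37) - 7*l^2 - 54*l - 35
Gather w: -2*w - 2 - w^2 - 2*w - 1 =-w^2 - 4*w - 3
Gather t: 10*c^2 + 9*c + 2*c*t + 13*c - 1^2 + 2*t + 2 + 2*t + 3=10*c^2 + 22*c + t*(2*c + 4) + 4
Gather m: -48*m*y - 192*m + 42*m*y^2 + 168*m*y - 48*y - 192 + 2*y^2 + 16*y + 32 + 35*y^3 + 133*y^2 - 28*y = m*(42*y^2 + 120*y - 192) + 35*y^3 + 135*y^2 - 60*y - 160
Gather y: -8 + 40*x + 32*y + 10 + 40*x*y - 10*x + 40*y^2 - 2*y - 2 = 30*x + 40*y^2 + y*(40*x + 30)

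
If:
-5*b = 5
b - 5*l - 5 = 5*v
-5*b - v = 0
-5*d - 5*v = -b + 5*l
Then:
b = -1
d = 1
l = -31/5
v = 5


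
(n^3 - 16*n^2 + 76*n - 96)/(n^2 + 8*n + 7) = (n^3 - 16*n^2 + 76*n - 96)/(n^2 + 8*n + 7)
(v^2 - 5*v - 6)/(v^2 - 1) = (v - 6)/(v - 1)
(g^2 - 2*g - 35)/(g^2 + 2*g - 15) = (g - 7)/(g - 3)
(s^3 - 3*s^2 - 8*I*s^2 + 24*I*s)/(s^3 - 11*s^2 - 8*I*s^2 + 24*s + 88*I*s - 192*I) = s/(s - 8)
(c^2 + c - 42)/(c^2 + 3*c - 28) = (c - 6)/(c - 4)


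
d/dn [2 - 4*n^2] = -8*n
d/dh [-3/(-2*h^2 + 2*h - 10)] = 3*(1 - 2*h)/(2*(h^2 - h + 5)^2)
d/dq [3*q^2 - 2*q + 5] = 6*q - 2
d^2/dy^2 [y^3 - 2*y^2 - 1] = 6*y - 4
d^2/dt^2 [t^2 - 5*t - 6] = 2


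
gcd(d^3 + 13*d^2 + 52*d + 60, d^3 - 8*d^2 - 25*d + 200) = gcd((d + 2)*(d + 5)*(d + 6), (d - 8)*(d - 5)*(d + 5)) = d + 5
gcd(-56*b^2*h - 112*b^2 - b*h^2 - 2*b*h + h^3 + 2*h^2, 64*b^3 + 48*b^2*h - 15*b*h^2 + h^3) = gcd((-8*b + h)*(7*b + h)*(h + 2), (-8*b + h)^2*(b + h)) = 8*b - h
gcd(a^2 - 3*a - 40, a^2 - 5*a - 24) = a - 8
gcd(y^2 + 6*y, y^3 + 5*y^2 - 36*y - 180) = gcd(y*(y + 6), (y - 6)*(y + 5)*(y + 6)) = y + 6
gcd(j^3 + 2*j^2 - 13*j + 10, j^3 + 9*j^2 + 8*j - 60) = j^2 + 3*j - 10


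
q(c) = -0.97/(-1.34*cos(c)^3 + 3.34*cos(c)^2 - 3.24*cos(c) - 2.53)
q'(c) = -0.97*(-4.02*sin(c)*cos(c)^2 + 6.68*sin(c)*cos(c) - 3.24*sin(c))/(-1.34*cos(c)^3 + 3.34*cos(c)^2 - 3.24*cos(c) - 2.53)^2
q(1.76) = 0.54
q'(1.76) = 1.37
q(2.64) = -0.26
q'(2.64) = 0.40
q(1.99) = 1.71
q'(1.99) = 18.23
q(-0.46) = 0.26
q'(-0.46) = -0.02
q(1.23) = 0.29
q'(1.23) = 0.12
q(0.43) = 0.26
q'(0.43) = 0.01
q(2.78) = -0.21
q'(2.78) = 0.22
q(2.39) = -0.45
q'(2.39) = 1.48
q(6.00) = 0.26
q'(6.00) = -0.01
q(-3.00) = -0.18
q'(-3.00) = -0.07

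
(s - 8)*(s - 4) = s^2 - 12*s + 32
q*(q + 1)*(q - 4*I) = q^3 + q^2 - 4*I*q^2 - 4*I*q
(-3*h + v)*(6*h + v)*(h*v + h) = -18*h^3*v - 18*h^3 + 3*h^2*v^2 + 3*h^2*v + h*v^3 + h*v^2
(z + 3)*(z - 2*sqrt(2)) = z^2 - 2*sqrt(2)*z + 3*z - 6*sqrt(2)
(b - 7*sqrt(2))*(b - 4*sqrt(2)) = b^2 - 11*sqrt(2)*b + 56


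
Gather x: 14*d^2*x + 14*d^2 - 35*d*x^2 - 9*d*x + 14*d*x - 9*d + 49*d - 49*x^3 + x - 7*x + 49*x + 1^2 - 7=14*d^2 - 35*d*x^2 + 40*d - 49*x^3 + x*(14*d^2 + 5*d + 43) - 6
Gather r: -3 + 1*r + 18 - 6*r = 15 - 5*r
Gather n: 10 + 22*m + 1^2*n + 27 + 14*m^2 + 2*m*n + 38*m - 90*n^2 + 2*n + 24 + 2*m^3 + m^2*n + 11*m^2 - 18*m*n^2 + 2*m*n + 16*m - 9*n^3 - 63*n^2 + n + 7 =2*m^3 + 25*m^2 + 76*m - 9*n^3 + n^2*(-18*m - 153) + n*(m^2 + 4*m + 4) + 68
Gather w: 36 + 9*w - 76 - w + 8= 8*w - 32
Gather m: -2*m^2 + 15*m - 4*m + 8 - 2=-2*m^2 + 11*m + 6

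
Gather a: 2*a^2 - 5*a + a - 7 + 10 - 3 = 2*a^2 - 4*a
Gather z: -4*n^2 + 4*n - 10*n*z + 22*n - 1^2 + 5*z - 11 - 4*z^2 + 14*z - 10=-4*n^2 + 26*n - 4*z^2 + z*(19 - 10*n) - 22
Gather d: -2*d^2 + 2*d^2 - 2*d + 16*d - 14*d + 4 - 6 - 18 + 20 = 0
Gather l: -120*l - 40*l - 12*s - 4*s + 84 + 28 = -160*l - 16*s + 112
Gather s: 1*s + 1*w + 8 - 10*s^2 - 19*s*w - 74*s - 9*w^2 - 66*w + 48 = -10*s^2 + s*(-19*w - 73) - 9*w^2 - 65*w + 56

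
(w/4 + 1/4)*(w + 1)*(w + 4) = w^3/4 + 3*w^2/2 + 9*w/4 + 1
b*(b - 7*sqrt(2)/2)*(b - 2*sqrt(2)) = b^3 - 11*sqrt(2)*b^2/2 + 14*b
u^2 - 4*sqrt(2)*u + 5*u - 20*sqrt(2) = (u + 5)*(u - 4*sqrt(2))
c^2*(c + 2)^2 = c^4 + 4*c^3 + 4*c^2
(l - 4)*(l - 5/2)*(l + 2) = l^3 - 9*l^2/2 - 3*l + 20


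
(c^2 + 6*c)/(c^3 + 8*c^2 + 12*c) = 1/(c + 2)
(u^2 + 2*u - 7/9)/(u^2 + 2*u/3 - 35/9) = (3*u - 1)/(3*u - 5)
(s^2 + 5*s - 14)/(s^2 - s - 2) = (s + 7)/(s + 1)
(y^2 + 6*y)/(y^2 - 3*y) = (y + 6)/(y - 3)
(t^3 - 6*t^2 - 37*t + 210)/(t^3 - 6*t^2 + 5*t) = (t^2 - t - 42)/(t*(t - 1))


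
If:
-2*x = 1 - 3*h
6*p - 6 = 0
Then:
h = 2*x/3 + 1/3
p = 1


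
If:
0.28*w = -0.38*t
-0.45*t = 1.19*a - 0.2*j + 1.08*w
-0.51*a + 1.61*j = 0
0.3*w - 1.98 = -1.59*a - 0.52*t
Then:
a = 1.15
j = 0.37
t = 1.28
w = -1.74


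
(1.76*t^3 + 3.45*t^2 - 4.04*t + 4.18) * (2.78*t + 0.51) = 4.8928*t^4 + 10.4886*t^3 - 9.4717*t^2 + 9.56*t + 2.1318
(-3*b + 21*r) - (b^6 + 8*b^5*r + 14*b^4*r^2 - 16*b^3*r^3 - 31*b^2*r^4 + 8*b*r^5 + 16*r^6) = -b^6 - 8*b^5*r - 14*b^4*r^2 + 16*b^3*r^3 + 31*b^2*r^4 - 8*b*r^5 - 3*b - 16*r^6 + 21*r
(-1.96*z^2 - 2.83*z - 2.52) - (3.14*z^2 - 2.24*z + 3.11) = -5.1*z^2 - 0.59*z - 5.63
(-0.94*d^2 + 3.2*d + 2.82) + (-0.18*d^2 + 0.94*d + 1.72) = -1.12*d^2 + 4.14*d + 4.54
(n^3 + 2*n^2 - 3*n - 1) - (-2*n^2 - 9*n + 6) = n^3 + 4*n^2 + 6*n - 7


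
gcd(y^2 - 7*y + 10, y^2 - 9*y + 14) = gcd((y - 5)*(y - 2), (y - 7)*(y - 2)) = y - 2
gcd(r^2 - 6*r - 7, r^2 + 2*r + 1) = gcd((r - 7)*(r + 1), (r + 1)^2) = r + 1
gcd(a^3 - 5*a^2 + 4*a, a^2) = a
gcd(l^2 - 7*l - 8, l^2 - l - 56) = l - 8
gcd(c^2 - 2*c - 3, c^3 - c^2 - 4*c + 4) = 1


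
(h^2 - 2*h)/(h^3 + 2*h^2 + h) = (h - 2)/(h^2 + 2*h + 1)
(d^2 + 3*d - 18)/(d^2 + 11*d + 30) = (d - 3)/(d + 5)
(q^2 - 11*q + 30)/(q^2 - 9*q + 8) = (q^2 - 11*q + 30)/(q^2 - 9*q + 8)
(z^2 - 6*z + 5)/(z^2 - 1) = (z - 5)/(z + 1)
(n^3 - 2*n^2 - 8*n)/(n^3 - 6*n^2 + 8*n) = (n + 2)/(n - 2)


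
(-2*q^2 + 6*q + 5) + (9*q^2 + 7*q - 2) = 7*q^2 + 13*q + 3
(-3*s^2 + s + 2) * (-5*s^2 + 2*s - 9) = 15*s^4 - 11*s^3 + 19*s^2 - 5*s - 18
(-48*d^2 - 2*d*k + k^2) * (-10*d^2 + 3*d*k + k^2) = 480*d^4 - 124*d^3*k - 64*d^2*k^2 + d*k^3 + k^4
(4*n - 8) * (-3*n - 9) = -12*n^2 - 12*n + 72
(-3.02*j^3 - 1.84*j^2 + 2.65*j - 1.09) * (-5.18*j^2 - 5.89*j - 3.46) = 15.6436*j^5 + 27.319*j^4 + 7.5598*j^3 - 3.5959*j^2 - 2.7489*j + 3.7714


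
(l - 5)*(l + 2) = l^2 - 3*l - 10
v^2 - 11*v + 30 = (v - 6)*(v - 5)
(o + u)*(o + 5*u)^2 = o^3 + 11*o^2*u + 35*o*u^2 + 25*u^3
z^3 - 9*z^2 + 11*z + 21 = (z - 7)*(z - 3)*(z + 1)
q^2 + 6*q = q*(q + 6)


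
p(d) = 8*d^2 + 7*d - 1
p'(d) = 16*d + 7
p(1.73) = 35.05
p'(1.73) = 34.68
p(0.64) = 6.76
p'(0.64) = 17.24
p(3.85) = 144.53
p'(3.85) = 68.60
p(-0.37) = -2.49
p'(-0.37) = 1.08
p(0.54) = 5.11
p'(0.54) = 15.64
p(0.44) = 3.63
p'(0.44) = 14.04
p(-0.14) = -1.82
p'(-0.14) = 4.76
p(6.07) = 336.25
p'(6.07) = 104.12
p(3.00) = 92.00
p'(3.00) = 55.00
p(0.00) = -1.00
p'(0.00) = 7.00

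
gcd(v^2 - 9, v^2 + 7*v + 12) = v + 3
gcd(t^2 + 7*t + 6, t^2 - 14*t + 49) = 1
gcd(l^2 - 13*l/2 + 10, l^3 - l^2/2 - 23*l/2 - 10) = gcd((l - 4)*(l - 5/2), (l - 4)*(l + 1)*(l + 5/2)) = l - 4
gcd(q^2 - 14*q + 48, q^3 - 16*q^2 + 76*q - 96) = q^2 - 14*q + 48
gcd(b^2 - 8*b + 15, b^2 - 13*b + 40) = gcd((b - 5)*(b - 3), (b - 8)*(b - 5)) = b - 5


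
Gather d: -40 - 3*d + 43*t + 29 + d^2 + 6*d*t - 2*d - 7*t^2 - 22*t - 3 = d^2 + d*(6*t - 5) - 7*t^2 + 21*t - 14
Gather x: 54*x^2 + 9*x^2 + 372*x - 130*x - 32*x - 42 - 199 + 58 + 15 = 63*x^2 + 210*x - 168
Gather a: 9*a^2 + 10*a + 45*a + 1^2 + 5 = 9*a^2 + 55*a + 6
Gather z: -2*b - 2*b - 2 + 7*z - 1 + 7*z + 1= -4*b + 14*z - 2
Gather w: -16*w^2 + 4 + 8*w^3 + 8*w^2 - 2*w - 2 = 8*w^3 - 8*w^2 - 2*w + 2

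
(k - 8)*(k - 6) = k^2 - 14*k + 48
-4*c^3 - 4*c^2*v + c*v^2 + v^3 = (-2*c + v)*(c + v)*(2*c + v)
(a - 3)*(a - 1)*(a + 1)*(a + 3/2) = a^4 - 3*a^3/2 - 11*a^2/2 + 3*a/2 + 9/2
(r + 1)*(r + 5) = r^2 + 6*r + 5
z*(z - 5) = z^2 - 5*z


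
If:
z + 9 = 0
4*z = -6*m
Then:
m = 6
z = -9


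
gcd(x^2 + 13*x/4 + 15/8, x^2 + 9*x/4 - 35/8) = 1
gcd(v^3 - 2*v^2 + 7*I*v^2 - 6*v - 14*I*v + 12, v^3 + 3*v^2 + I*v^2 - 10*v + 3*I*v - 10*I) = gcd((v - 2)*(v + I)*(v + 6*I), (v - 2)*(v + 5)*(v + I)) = v^2 + v*(-2 + I) - 2*I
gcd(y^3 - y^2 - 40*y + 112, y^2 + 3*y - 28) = y^2 + 3*y - 28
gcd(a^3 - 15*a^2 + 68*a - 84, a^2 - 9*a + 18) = a - 6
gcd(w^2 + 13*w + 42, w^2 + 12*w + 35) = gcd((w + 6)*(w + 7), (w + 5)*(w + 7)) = w + 7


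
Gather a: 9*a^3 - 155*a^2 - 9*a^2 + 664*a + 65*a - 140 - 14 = 9*a^3 - 164*a^2 + 729*a - 154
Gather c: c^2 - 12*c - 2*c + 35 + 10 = c^2 - 14*c + 45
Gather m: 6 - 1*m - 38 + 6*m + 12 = 5*m - 20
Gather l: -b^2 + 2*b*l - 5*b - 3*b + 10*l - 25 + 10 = -b^2 - 8*b + l*(2*b + 10) - 15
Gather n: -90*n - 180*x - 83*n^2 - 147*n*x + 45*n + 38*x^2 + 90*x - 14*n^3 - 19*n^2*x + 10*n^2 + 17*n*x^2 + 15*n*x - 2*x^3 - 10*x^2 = -14*n^3 + n^2*(-19*x - 73) + n*(17*x^2 - 132*x - 45) - 2*x^3 + 28*x^2 - 90*x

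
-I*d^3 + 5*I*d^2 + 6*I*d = d*(d - 6)*(-I*d - I)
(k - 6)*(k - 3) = k^2 - 9*k + 18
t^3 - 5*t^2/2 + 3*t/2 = t*(t - 3/2)*(t - 1)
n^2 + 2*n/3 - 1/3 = (n - 1/3)*(n + 1)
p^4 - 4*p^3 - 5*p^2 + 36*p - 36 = (p - 3)*(p - 2)^2*(p + 3)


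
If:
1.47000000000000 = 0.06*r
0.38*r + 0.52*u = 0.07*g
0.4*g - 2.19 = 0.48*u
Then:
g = -19.09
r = 24.50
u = -20.47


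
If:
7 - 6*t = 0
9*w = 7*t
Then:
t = 7/6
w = 49/54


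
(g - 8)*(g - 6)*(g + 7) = g^3 - 7*g^2 - 50*g + 336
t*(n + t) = n*t + t^2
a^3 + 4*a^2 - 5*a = a*(a - 1)*(a + 5)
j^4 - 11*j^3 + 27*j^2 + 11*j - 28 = (j - 7)*(j - 4)*(j - 1)*(j + 1)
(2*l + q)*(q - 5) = 2*l*q - 10*l + q^2 - 5*q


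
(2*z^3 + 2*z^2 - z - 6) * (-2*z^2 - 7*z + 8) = -4*z^5 - 18*z^4 + 4*z^3 + 35*z^2 + 34*z - 48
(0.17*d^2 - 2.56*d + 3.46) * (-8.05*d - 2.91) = -1.3685*d^3 + 20.1133*d^2 - 20.4034*d - 10.0686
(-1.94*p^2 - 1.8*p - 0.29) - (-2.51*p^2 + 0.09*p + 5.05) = 0.57*p^2 - 1.89*p - 5.34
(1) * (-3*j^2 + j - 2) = -3*j^2 + j - 2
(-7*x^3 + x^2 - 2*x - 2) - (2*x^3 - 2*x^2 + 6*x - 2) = -9*x^3 + 3*x^2 - 8*x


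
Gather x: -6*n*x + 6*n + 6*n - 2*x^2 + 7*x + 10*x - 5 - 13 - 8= 12*n - 2*x^2 + x*(17 - 6*n) - 26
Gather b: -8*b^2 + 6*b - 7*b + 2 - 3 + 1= -8*b^2 - b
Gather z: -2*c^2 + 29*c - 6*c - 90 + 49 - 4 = -2*c^2 + 23*c - 45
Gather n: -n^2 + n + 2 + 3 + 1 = -n^2 + n + 6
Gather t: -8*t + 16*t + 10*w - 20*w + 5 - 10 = 8*t - 10*w - 5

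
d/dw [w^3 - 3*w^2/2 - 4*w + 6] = 3*w^2 - 3*w - 4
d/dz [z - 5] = 1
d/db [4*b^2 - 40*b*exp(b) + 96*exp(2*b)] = -40*b*exp(b) + 8*b + 192*exp(2*b) - 40*exp(b)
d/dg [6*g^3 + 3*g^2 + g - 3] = 18*g^2 + 6*g + 1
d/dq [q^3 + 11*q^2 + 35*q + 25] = 3*q^2 + 22*q + 35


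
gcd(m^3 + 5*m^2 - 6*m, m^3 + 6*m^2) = m^2 + 6*m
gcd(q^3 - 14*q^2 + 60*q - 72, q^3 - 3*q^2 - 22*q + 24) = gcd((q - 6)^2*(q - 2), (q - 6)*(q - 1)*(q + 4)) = q - 6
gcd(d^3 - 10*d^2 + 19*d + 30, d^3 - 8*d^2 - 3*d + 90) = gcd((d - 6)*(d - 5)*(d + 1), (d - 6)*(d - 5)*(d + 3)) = d^2 - 11*d + 30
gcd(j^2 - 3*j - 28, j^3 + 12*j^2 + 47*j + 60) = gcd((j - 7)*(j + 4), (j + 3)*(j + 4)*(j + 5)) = j + 4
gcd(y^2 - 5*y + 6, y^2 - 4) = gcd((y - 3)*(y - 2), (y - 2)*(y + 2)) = y - 2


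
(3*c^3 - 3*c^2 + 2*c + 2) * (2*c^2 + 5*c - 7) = 6*c^5 + 9*c^4 - 32*c^3 + 35*c^2 - 4*c - 14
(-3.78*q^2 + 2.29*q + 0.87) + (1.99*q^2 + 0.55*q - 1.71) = -1.79*q^2 + 2.84*q - 0.84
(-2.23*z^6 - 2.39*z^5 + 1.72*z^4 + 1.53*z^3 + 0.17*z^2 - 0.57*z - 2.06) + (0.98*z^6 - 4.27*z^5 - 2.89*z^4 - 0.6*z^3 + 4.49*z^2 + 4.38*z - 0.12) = -1.25*z^6 - 6.66*z^5 - 1.17*z^4 + 0.93*z^3 + 4.66*z^2 + 3.81*z - 2.18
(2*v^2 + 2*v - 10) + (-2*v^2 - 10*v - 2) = -8*v - 12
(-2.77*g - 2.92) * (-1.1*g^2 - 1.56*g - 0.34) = 3.047*g^3 + 7.5332*g^2 + 5.497*g + 0.9928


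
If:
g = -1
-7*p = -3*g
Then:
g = -1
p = -3/7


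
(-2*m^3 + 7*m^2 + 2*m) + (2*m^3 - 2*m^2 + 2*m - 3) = 5*m^2 + 4*m - 3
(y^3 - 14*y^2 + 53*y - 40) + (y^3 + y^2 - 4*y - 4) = 2*y^3 - 13*y^2 + 49*y - 44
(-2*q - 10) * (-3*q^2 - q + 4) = 6*q^3 + 32*q^2 + 2*q - 40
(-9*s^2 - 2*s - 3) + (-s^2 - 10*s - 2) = -10*s^2 - 12*s - 5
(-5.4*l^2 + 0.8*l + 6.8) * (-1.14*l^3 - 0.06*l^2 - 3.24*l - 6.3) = 6.156*l^5 - 0.588*l^4 + 9.696*l^3 + 31.02*l^2 - 27.072*l - 42.84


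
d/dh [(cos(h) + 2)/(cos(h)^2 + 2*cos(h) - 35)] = (cos(h)^2 + 4*cos(h) + 39)*sin(h)/(cos(h)^2 + 2*cos(h) - 35)^2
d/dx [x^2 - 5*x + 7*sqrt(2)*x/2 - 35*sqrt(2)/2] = 2*x - 5 + 7*sqrt(2)/2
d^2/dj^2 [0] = 0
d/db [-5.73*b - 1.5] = -5.73000000000000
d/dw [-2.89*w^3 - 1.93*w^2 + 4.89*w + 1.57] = -8.67*w^2 - 3.86*w + 4.89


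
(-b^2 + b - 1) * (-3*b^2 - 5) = 3*b^4 - 3*b^3 + 8*b^2 - 5*b + 5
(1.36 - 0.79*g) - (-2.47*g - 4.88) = 1.68*g + 6.24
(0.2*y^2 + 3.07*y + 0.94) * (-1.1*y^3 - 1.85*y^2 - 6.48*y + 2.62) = -0.22*y^5 - 3.747*y^4 - 8.0095*y^3 - 21.1086*y^2 + 1.9522*y + 2.4628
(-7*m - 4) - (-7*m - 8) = 4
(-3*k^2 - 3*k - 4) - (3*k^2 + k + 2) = -6*k^2 - 4*k - 6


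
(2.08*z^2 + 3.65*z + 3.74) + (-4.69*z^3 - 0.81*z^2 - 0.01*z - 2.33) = -4.69*z^3 + 1.27*z^2 + 3.64*z + 1.41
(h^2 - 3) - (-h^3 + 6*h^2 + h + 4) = h^3 - 5*h^2 - h - 7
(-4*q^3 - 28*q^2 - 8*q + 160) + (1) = -4*q^3 - 28*q^2 - 8*q + 161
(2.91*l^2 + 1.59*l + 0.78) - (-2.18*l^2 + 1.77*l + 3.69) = 5.09*l^2 - 0.18*l - 2.91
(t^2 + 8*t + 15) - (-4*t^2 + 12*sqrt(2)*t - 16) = 5*t^2 - 12*sqrt(2)*t + 8*t + 31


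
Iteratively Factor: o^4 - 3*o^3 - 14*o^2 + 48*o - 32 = (o - 4)*(o^3 + o^2 - 10*o + 8) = (o - 4)*(o - 1)*(o^2 + 2*o - 8) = (o - 4)*(o - 1)*(o + 4)*(o - 2)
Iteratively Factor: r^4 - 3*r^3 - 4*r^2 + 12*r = (r)*(r^3 - 3*r^2 - 4*r + 12) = r*(r - 2)*(r^2 - r - 6) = r*(r - 2)*(r + 2)*(r - 3)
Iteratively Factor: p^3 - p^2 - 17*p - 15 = (p - 5)*(p^2 + 4*p + 3) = (p - 5)*(p + 1)*(p + 3)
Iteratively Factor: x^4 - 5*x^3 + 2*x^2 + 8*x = (x + 1)*(x^3 - 6*x^2 + 8*x) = (x - 2)*(x + 1)*(x^2 - 4*x) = (x - 4)*(x - 2)*(x + 1)*(x)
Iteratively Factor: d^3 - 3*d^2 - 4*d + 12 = (d - 3)*(d^2 - 4) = (d - 3)*(d + 2)*(d - 2)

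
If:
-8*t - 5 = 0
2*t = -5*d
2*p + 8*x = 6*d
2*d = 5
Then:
No Solution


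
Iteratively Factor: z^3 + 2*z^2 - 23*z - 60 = (z - 5)*(z^2 + 7*z + 12) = (z - 5)*(z + 3)*(z + 4)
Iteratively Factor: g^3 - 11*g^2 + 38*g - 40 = (g - 4)*(g^2 - 7*g + 10) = (g - 4)*(g - 2)*(g - 5)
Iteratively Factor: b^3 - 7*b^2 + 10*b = (b - 2)*(b^2 - 5*b) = b*(b - 2)*(b - 5)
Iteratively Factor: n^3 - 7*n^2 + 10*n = (n)*(n^2 - 7*n + 10) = n*(n - 5)*(n - 2)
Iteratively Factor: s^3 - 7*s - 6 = (s + 1)*(s^2 - s - 6) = (s + 1)*(s + 2)*(s - 3)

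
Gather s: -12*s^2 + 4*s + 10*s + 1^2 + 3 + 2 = -12*s^2 + 14*s + 6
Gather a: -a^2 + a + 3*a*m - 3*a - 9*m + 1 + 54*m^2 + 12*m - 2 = -a^2 + a*(3*m - 2) + 54*m^2 + 3*m - 1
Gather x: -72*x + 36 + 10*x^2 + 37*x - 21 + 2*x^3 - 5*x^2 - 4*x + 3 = 2*x^3 + 5*x^2 - 39*x + 18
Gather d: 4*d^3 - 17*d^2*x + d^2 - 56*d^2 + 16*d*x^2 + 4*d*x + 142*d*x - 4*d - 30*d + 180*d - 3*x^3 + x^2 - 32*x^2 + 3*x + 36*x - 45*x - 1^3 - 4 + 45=4*d^3 + d^2*(-17*x - 55) + d*(16*x^2 + 146*x + 146) - 3*x^3 - 31*x^2 - 6*x + 40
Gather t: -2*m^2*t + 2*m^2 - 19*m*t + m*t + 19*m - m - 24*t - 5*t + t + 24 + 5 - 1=2*m^2 + 18*m + t*(-2*m^2 - 18*m - 28) + 28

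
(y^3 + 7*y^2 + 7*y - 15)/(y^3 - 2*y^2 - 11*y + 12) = (y + 5)/(y - 4)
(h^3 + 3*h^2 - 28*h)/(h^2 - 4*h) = h + 7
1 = 1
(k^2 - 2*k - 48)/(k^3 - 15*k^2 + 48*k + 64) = (k + 6)/(k^2 - 7*k - 8)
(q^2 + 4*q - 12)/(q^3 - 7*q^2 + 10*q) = (q + 6)/(q*(q - 5))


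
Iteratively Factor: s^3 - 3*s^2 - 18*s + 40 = (s - 2)*(s^2 - s - 20) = (s - 2)*(s + 4)*(s - 5)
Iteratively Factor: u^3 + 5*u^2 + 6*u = (u)*(u^2 + 5*u + 6) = u*(u + 3)*(u + 2)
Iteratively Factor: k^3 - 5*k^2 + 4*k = (k)*(k^2 - 5*k + 4) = k*(k - 1)*(k - 4)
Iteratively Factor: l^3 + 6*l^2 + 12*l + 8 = (l + 2)*(l^2 + 4*l + 4) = (l + 2)^2*(l + 2)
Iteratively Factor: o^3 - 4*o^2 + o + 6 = (o - 3)*(o^2 - o - 2) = (o - 3)*(o - 2)*(o + 1)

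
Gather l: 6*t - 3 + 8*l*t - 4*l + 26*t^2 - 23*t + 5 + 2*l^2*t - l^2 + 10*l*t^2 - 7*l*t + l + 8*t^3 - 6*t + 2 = l^2*(2*t - 1) + l*(10*t^2 + t - 3) + 8*t^3 + 26*t^2 - 23*t + 4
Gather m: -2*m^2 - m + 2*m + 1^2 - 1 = -2*m^2 + m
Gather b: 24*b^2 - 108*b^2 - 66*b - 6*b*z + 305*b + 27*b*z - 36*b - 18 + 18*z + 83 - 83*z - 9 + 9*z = -84*b^2 + b*(21*z + 203) - 56*z + 56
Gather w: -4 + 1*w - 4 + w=2*w - 8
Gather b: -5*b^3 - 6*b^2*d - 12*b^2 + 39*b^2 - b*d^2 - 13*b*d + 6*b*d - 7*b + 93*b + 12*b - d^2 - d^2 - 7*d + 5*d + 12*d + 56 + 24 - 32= -5*b^3 + b^2*(27 - 6*d) + b*(-d^2 - 7*d + 98) - 2*d^2 + 10*d + 48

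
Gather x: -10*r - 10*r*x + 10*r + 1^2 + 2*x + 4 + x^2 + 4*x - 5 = x^2 + x*(6 - 10*r)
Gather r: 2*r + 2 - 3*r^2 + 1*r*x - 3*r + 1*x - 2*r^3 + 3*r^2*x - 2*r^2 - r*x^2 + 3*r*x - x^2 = -2*r^3 + r^2*(3*x - 5) + r*(-x^2 + 4*x - 1) - x^2 + x + 2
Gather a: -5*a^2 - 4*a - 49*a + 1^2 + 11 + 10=-5*a^2 - 53*a + 22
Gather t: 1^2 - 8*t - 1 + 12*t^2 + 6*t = 12*t^2 - 2*t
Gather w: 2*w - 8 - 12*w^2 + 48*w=-12*w^2 + 50*w - 8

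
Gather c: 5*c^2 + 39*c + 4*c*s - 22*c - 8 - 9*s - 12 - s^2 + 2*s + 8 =5*c^2 + c*(4*s + 17) - s^2 - 7*s - 12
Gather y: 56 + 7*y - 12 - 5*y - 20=2*y + 24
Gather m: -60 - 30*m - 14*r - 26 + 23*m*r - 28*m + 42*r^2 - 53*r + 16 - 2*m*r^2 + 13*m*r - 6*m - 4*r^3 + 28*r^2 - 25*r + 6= m*(-2*r^2 + 36*r - 64) - 4*r^3 + 70*r^2 - 92*r - 64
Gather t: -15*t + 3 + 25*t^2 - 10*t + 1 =25*t^2 - 25*t + 4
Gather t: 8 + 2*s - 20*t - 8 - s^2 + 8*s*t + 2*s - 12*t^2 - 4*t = -s^2 + 4*s - 12*t^2 + t*(8*s - 24)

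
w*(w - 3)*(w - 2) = w^3 - 5*w^2 + 6*w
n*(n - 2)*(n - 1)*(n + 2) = n^4 - n^3 - 4*n^2 + 4*n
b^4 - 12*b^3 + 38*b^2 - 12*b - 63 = (b - 7)*(b - 3)^2*(b + 1)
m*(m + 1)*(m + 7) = m^3 + 8*m^2 + 7*m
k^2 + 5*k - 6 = (k - 1)*(k + 6)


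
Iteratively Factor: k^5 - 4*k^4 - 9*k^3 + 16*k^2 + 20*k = (k - 5)*(k^4 + k^3 - 4*k^2 - 4*k) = (k - 5)*(k + 2)*(k^3 - k^2 - 2*k) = (k - 5)*(k - 2)*(k + 2)*(k^2 + k) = (k - 5)*(k - 2)*(k + 1)*(k + 2)*(k)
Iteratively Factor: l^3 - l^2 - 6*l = (l)*(l^2 - l - 6) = l*(l - 3)*(l + 2)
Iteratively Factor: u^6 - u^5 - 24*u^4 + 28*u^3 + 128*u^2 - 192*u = (u)*(u^5 - u^4 - 24*u^3 + 28*u^2 + 128*u - 192) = u*(u - 4)*(u^4 + 3*u^3 - 12*u^2 - 20*u + 48) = u*(u - 4)*(u + 4)*(u^3 - u^2 - 8*u + 12) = u*(u - 4)*(u - 2)*(u + 4)*(u^2 + u - 6) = u*(u - 4)*(u - 2)^2*(u + 4)*(u + 3)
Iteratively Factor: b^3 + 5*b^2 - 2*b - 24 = (b - 2)*(b^2 + 7*b + 12) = (b - 2)*(b + 4)*(b + 3)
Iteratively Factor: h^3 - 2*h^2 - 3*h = (h)*(h^2 - 2*h - 3) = h*(h - 3)*(h + 1)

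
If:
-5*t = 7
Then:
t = -7/5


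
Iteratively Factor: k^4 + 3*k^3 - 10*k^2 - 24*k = (k + 4)*(k^3 - k^2 - 6*k) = (k - 3)*(k + 4)*(k^2 + 2*k) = k*(k - 3)*(k + 4)*(k + 2)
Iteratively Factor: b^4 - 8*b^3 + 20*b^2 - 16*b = (b - 4)*(b^3 - 4*b^2 + 4*b) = b*(b - 4)*(b^2 - 4*b + 4) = b*(b - 4)*(b - 2)*(b - 2)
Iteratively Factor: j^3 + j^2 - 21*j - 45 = (j + 3)*(j^2 - 2*j - 15) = (j - 5)*(j + 3)*(j + 3)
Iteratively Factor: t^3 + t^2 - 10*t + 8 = (t - 1)*(t^2 + 2*t - 8) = (t - 2)*(t - 1)*(t + 4)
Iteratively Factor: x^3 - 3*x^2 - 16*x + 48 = (x - 4)*(x^2 + x - 12) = (x - 4)*(x - 3)*(x + 4)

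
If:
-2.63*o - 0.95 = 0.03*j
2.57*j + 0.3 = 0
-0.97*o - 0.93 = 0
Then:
No Solution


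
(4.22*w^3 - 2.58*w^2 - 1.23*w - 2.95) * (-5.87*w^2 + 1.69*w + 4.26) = -24.7714*w^5 + 22.2764*w^4 + 20.8371*w^3 + 4.247*w^2 - 10.2253*w - 12.567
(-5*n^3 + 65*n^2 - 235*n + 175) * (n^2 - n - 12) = -5*n^5 + 70*n^4 - 240*n^3 - 370*n^2 + 2645*n - 2100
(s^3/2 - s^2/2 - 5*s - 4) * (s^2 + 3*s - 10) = s^5/2 + s^4 - 23*s^3/2 - 14*s^2 + 38*s + 40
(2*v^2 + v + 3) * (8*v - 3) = 16*v^3 + 2*v^2 + 21*v - 9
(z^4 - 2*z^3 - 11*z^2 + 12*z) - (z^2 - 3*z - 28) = z^4 - 2*z^3 - 12*z^2 + 15*z + 28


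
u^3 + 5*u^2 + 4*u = u*(u + 1)*(u + 4)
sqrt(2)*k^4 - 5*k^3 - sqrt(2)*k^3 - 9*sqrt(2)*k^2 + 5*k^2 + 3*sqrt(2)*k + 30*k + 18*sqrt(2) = (k - 3)*(k + 2)*(k - 3*sqrt(2))*(sqrt(2)*k + 1)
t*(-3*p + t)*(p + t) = -3*p^2*t - 2*p*t^2 + t^3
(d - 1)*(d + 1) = d^2 - 1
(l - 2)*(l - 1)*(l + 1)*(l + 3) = l^4 + l^3 - 7*l^2 - l + 6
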